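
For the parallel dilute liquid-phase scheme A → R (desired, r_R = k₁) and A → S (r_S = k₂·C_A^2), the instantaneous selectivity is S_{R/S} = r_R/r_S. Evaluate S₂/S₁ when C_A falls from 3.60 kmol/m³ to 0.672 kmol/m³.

28.7

S_{R/S} = (k₁/k₂)·C_A^-2, so S₂/S₁ = (C_{A,2}/C_{A,1})^-2.
= (0.672/3.60)^(-2) = (0.1867)^(-2) = 28.7.
Selectivity toward R rises as C_A falls — low-concentration operation is favoured.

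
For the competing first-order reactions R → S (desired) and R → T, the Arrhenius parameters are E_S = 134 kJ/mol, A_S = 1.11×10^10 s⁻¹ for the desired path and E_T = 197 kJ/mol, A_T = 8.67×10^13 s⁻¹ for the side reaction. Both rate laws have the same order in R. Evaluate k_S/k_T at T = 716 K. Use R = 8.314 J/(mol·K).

Since both paths have the same order in R, the concentration cancels and S_{S/T} = k_S/k_T = (A_S/A_T)·exp[(E_T−E_S)/(RT)].
(E_T−E_S)/(RT) = (197−134)×10³/(8.314×716) = 63000/5953 = 10.58.
k_S/k_T = (1.11×10^10/8.67×10^13)·exp(10.58) = 1.280×10^-4 × 39467 = 5.05.
Since E_S < E_T, lowering the temperature improves selectivity toward S.

5.05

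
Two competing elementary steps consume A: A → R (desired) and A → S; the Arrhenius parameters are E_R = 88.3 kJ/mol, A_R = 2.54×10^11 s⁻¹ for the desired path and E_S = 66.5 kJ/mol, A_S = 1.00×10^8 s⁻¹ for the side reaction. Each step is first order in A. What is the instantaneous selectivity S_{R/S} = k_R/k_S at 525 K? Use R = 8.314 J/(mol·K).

17.2

k_R/k_S = (A_R/A_S)·exp[−(E_R−E_S)/(RT)] = (A_R/A_S)·exp[(E_S−E_R)/(RT)].
(E_S−E_R)/(RT) = (66.5−88.3)×10³/(8.314×525) = -21800/4365 = -4.994.
k_R/k_S = (2.54×10^11/1.00×10^8)·exp(-4.994) = 2540 × 0.006775 = 17.2.
Since E_R > E_S, raising the temperature improves selectivity toward R.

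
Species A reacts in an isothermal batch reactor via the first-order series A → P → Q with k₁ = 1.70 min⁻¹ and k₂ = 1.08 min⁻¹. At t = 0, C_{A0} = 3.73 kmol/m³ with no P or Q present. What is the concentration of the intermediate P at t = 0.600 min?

Solving the coupled first-order balances gives C_P(t) = [k₁/(k₂−k₁)]·C_{A0}·(e^(−k₁t) − e^(−k₂t)).
e^(−k₁t) = e^(−1.70×0.600) = e^(−1.020) = 0.3606; e^(−k₂t) = e^(−0.6480) = 0.5231.
C_P = 1.70×3.73/(1.08−1.70) × (0.3606−0.5231) = (-10.23)×(-0.1625) = 1.662 kmol/m³.

1.66 kmol/m³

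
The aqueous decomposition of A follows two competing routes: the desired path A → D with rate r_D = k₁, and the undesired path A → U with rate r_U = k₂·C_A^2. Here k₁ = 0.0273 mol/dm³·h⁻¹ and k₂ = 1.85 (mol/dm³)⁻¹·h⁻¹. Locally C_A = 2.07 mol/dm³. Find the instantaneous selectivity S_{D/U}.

0.00344

S_{D/U} = r_D/r_U = (k₁)/(k₂·C_A^2) = (k₁/k₂)·C_A^-2.
= (0.0273) / (1.85×2.070^2) = 0.02730/7.927 = 0.00344.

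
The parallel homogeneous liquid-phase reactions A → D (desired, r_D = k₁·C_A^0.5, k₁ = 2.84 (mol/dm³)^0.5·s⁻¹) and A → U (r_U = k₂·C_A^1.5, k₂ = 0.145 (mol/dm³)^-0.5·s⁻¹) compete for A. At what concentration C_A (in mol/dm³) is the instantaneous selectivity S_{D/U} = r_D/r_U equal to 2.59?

7.56 mol/dm³

S_{D/U} = (k₁/k₂)·C_A⁻¹ ⇒ C_A = (S·k₂/k₁)^(-1).
= (2.59×0.145/2.84)^(-1) = (0.1322)^(-1) = 7.56 mol/dm³.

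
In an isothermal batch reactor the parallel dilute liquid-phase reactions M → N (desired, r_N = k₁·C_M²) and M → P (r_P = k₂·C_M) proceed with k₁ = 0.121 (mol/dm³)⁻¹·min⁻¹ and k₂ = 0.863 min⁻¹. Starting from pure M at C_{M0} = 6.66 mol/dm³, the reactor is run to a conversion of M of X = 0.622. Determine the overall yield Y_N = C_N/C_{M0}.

0.239

C_M = C_{M0}(1−X) = 2.517 mol/dm³.
Along a PFR/batch, dC_P/dC_M = −r_P/(r_N+r_P) = −k₂/(k₂+k₁·C_M).
Integrating from C_{M0} to C_M: C_P = (0.863/0.121)·ln[(0.863+0.121·6.66)/(0.863+0.121·2.52)] = 7.132·ln(1.669/1.168) = 2.547 mol/dm³.
Then C_N = (C_{M0}−C_M) − C_P = 4.143 − 2.547 = 1.595 mol/dm³.
Y_N = C_N/C_{M0} = 1.595/6.66 = 0.239.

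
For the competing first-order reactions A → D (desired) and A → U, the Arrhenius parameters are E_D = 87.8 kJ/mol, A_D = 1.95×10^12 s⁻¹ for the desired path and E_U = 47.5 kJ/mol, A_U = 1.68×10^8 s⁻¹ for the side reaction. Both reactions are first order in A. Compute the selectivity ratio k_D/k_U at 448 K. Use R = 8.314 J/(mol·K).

0.232

Since both paths have the same order in A, the concentration cancels and S_{D/U} = k_D/k_U = (A_D/A_U)·exp[(E_U−E_D)/(RT)].
(E_U−E_D)/(RT) = (47.5−87.8)×10³/(8.314×448) = -40300/3725 = -10.82.
k_D/k_U = (1.95×10^12/1.68×10^8)·exp(-10.82) = 11607 × 2.000×10^-5 = 0.232.
Since E_D > E_U, raising the temperature improves selectivity toward D.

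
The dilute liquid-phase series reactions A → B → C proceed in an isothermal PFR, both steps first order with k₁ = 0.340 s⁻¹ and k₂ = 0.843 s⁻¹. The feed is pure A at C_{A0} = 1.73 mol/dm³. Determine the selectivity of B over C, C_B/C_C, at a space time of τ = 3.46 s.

Solving the coupled first-order balances gives C_B(τ) = [k₁/(k₂−k₁)]·C_{A0}·(e^(−k₁τ) − e^(−k₂τ)).
e^(−k₁τ) = e^(−0.340×3.46) = e^(−1.176) = 0.3084; e^(−k₂τ) = e^(−2.917) = 0.05411.
C_B = 0.340×1.73/(0.843−0.340) × (0.3084−0.05411) = 1.169×0.2543 = 0.2974 mol/dm³.
C_A = C_{A0}e^(−k₁τ) = 0.5335 mol/dm³, so C_C = C_{A0}−C_A−C_B = 0.8991 mol/dm³; C_B/C_C = 0.331.

0.331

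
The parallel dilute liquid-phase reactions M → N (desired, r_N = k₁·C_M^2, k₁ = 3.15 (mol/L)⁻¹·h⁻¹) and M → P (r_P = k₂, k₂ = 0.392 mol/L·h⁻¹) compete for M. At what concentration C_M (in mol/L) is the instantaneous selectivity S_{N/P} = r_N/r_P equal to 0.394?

0.221 mol/L

S_{N/P} = (k₁/k₂)·C_M^2 ⇒ C_M = (S·k₂/k₁)^(0.5).
= (0.394×0.392/3.15)^(0.5) = (0.04903)^(0.5) = 0.221 mol/L.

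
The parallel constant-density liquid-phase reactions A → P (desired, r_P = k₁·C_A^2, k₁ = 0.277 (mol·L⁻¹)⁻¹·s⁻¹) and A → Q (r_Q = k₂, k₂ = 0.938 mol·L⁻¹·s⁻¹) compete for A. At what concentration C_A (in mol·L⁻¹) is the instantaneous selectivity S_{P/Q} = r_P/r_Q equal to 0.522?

1.33 mol·L⁻¹

S_{P/Q} = (k₁/k₂)·C_A^2 ⇒ C_A = (S·k₂/k₁)^(0.5).
= (0.522×0.938/0.277)^(0.5) = (1.768)^(0.5) = 1.33 mol·L⁻¹.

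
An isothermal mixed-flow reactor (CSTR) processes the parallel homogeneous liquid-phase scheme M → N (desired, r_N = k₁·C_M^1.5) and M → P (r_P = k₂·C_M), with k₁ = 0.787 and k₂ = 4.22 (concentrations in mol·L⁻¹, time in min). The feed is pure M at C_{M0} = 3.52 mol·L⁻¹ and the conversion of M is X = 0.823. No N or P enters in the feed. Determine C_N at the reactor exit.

0.372 mol·L⁻¹

Exit C_M = C_{M0}(1−X) = 3.52×0.177 = 0.6230 mol·L⁻¹.
Rates in a CSTR are evaluated at the outlet concentration: r_N = 0.787×0.6230^1.5 = 0.3870, r_P = 4.22×0.6230 = 2.629.
Fraction of consumed M going to N: r_N/(r_N+r_P) = 0.1283.
C_N = 0.1283·C_{M0}·X = 0.1283×3.52×0.823 = 0.372 mol·L⁻¹.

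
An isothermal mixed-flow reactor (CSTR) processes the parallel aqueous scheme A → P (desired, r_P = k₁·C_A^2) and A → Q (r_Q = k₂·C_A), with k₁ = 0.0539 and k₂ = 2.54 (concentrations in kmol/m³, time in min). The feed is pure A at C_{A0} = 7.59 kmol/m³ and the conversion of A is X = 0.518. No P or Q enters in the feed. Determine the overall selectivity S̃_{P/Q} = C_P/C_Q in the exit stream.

Exit C_A = C_{A0}(1−X) = 7.59×0.482 = 3.658 kmol/m³.
A CSTR operates uniformly at the exit composition, giving r_P = 0.7214 and r_Q = 9.292 (each k·C_A^n at C_A = 3.658).
Overall selectivity = C_P/C_Q = r_Pτ/(r_Qτ) = r_P/r_Q = 0.0776.

0.0776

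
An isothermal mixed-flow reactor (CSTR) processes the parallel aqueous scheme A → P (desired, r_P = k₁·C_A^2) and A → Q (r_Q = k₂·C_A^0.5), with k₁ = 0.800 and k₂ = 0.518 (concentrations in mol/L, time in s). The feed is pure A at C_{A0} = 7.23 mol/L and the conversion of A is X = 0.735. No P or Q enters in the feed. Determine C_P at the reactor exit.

4.27 mol/L

Exit C_A = C_{A0}(1−X) = 7.23×0.265 = 1.916 mol/L.
Rates in a CSTR are evaluated at the outlet concentration: r_P = 0.800×1.916^2 = 2.937, r_Q = 0.518×1.916^0.5 = 0.7170.
Fraction of consumed A going to P: r_P/(r_P+r_Q) = 0.8038.
C_P = 0.8038·C_{A0}·X = 0.8038×7.23×0.735 = 4.27 mol/L.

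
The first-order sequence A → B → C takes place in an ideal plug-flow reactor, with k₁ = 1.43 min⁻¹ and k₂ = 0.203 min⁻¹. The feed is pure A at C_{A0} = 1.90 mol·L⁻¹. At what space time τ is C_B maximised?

For first-order series the maximum of C_B occurs at τ_opt = ln(k₂/k₁)/(k₂−k₁).
= ln(0.203/1.43)/(0.203−1.43) = ln(0.1420)/-1.227 = -1.952/-1.227 = 1.59 min.

1.59 min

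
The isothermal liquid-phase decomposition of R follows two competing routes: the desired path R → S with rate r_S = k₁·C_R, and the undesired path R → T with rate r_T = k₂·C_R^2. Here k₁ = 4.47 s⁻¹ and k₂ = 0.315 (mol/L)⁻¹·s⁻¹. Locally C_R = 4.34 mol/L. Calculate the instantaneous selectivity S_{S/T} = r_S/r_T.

3.27

S_{S/T} = r_S/r_T = (k₁·C_R)/(k₂·C_R^2) = (k₁/k₂)·C_R⁻¹.
= (4.47×4.340) / (0.315×4.340^2) = 19.40/5.933 = 3.27.
The undesired path is higher order in R, so low C_R (CSTR or dilute feed) favours S.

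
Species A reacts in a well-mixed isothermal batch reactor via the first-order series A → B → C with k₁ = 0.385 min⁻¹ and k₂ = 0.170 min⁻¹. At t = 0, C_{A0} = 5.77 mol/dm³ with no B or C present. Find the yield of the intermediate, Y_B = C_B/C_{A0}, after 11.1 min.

0.246

For first-order series with pure A initially, C_B(t) = k₁C_{A0}/(k₂−k₁)·(e^(−k₁t) − e^(−k₂t)).
e^(−k₁t) = e^(−0.385×11.1) = e^(−4.274) = 0.01393; e^(−k₂t) = e^(−1.887) = 0.1515.
C_B = 0.385×5.77/(0.170−0.385) × (0.01393−0.1515) = (-10.33)×(-0.1376) = 1.422 mol/dm³.
Y_B = C_B/C_{A0} = 1.422/5.77 = 0.246.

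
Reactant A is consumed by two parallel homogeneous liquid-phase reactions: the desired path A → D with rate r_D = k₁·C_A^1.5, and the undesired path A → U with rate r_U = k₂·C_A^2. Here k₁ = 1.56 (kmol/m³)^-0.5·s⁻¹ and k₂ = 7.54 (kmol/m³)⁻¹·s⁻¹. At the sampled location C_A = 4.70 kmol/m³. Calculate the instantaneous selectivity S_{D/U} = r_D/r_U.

S_{D/U} = r_D/r_U = (k₁·C_A^1.5)/(k₂·C_A^2) = (k₁/k₂)·C_A^-0.5.
= (1.56×4.700^1.5) / (7.54×4.700^2) = 15.90/166.6 = 0.0954.
The undesired path is higher order in A, so low C_A (CSTR or dilute feed) favours D.

0.0954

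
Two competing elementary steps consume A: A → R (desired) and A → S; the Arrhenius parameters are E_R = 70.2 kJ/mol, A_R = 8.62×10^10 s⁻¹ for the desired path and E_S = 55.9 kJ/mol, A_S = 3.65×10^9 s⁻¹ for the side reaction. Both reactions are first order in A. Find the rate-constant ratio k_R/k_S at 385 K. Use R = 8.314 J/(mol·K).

0.271

k_R/k_S = (A_R/A_S)·exp[−(E_R−E_S)/(RT)] = (A_R/A_S)·exp[(E_S−E_R)/(RT)].
(E_S−E_R)/(RT) = (55.9−70.2)×10³/(8.314×385) = -14300/3201 = -4.468.
k_R/k_S = (8.62×10^10/3.65×10^9)·exp(-4.468) = 23.62 × 0.01148 = 0.271.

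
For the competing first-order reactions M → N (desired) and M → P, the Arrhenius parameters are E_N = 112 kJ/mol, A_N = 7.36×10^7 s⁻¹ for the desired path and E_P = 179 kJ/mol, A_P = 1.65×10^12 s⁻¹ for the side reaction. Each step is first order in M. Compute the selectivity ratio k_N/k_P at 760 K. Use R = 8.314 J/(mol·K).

With equal orders, S_{N/P} = k_N/k_P = (A_N/A_P)·exp[(E_P−E_N)/(RT)].
(E_P−E_N)/(RT) = (179−112)×10³/(8.314×760) = 67000/6319 = 10.60.
k_N/k_P = (7.36×10^7/1.65×10^12)·exp(10.60) = 4.461×10^-5 × 40277 = 1.80.

1.80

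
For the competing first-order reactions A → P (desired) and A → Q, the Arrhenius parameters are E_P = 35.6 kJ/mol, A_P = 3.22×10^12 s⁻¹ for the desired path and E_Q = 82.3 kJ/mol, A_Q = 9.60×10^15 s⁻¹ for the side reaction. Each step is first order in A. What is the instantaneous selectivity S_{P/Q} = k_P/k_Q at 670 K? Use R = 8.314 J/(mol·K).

1.47

k_P/k_Q = (A_P/A_Q)·exp[−(E_P−E_Q)/(RT)] = (A_P/A_Q)·exp[(E_Q−E_P)/(RT)].
(E_Q−E_P)/(RT) = (82.3−35.6)×10³/(8.314×670) = 46700/5570 = 8.384.
k_P/k_Q = (3.22×10^12/9.60×10^15)·exp(8.384) = 3.354×10^-4 × 4375 = 1.47.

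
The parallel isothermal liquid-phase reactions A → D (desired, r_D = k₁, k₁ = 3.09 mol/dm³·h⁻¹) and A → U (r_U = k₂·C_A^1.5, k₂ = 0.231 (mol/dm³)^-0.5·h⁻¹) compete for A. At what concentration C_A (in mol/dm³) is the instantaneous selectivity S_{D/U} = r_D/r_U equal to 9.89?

S_{D/U} = (k₁/k₂)·C_A^-1.5 ⇒ C_A = (S·k₂/k₁)^(1/(-1.5)).
= (9.89×0.231/3.09)^(-0.6667) = (0.7393)^(-0.6667) = 1.22 mol/dm³.

1.22 mol/dm³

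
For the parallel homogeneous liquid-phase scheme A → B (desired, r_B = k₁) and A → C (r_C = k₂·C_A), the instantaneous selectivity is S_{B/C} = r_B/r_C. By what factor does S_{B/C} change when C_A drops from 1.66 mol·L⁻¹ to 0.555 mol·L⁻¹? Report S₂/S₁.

S_{B/C} = (k₁/k₂)·C_A⁻¹, so S₂/S₁ = (C_{A,2}/C_{A,1})⁻¹.
= 1.66/0.555 = 2.99.

2.99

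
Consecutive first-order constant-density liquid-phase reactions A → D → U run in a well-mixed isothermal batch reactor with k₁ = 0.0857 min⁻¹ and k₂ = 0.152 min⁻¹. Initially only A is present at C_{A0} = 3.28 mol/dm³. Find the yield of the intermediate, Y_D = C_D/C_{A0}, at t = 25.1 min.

0.122

For first-order series with pure A initially, C_D(t) = k₁C_{A0}/(k₂−k₁)·(e^(−k₁t) − e^(−k₂t)).
e^(−k₁t) = e^(−0.0857×25.1) = e^(−2.151) = 0.1164; e^(−k₂t) = e^(−3.815) = 0.02203.
C_D = 0.0857×3.28/(0.152−0.0857) × (0.1164−0.02203) = 4.240×0.09433 = 0.3999 mol/dm³.
Y_D = C_D/C_{A0} = 0.3999/3.28 = 0.122.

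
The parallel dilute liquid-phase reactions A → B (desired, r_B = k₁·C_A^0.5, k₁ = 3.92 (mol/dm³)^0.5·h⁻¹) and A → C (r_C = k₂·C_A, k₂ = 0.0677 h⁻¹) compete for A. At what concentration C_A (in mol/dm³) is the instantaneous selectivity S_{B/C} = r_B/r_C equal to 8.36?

S_{B/C} = (k₁/k₂)·C_A^-0.5 ⇒ C_A = (S·k₂/k₁)^(-2).
= (8.36×0.0677/3.92)^(-2) = (0.1444)^(-2) = 48.0 mol/dm³.

48.0 mol/dm³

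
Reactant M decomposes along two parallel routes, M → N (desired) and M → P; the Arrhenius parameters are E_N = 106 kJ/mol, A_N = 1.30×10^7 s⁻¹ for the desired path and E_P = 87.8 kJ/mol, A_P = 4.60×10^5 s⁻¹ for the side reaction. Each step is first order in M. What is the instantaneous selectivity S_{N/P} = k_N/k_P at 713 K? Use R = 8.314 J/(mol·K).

1.31

With equal orders, S_{N/P} = k_N/k_P = (A_N/A_P)·exp[(E_P−E_N)/(RT)].
(E_P−E_N)/(RT) = (87.8−106)×10³/(8.314×713) = -18200/5928 = -3.070.
k_N/k_P = (1.30×10^7/4.60×10^5)·exp(-3.070) = 28.26 × 0.04641 = 1.31.
Since E_N > E_P, raising the temperature improves selectivity toward N.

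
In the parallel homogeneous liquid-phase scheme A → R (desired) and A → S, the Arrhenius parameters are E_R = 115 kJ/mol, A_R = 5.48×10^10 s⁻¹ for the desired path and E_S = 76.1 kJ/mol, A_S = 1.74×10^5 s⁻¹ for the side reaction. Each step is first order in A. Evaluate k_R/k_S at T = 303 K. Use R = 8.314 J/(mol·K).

Since both paths have the same order in A, the concentration cancels and S_{R/S} = k_R/k_S = (A_R/A_S)·exp[(E_S−E_R)/(RT)].
(E_S−E_R)/(RT) = (76.1−115)×10³/(8.314×303) = -38900/2519 = -15.44.
k_R/k_S = (5.48×10^10/1.74×10^5)·exp(-15.44) = 3.149×10^5 × 1.967×10^-7 = 0.0619.

0.0619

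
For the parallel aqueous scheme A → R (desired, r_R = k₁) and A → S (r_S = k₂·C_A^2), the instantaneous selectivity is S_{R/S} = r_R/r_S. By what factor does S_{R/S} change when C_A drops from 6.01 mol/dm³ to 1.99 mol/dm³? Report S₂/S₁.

9.12

S_{R/S} = (k₁/k₂)·C_A^-2, so S₂/S₁ = (C_{A,2}/C_{A,1})^-2.
= (1.99/6.01)^(-2) = (0.3311)^(-2) = 9.12.
Selectivity toward R rises as C_A falls — low-concentration operation is favoured.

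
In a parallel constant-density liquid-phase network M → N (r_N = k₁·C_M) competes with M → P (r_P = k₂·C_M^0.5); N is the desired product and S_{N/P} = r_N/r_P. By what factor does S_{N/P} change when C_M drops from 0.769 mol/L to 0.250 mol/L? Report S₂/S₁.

0.570

S_{N/P} = (k₁/k₂)·C_M^0.5, so S₂/S₁ = (C_{M,2}/C_{M,1})^0.5.
= (0.250/0.769)^0.5 = (0.3251)^0.5 = 0.570.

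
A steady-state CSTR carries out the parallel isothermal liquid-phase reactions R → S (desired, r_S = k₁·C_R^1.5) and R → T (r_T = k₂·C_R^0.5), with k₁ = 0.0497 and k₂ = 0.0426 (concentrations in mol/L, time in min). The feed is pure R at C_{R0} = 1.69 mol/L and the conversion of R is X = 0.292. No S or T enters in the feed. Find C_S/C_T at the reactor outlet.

1.40

Exit C_R = C_{R0}(1−X) = 1.69×0.708 = 1.197 mol/L.
A CSTR operates uniformly at the exit composition, giving r_S = 0.06505 and r_T = 0.04660 (each k·C_R^n at C_R = 1.197).
Overall selectivity = C_S/C_T = r_Sτ/(r_Tτ) = r_S/r_T = 1.40.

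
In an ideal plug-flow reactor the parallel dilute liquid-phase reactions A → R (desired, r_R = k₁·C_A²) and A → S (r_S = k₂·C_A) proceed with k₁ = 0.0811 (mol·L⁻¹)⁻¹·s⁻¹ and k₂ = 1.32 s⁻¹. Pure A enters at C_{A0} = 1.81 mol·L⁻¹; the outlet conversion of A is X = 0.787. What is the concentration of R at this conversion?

C_A = C_{A0}(1−X) = 0.3855 mol·L⁻¹.
Along a PFR/batch, dC_S/dC_A = −r_S/(r_R+r_S) = −k₂/(k₂+k₁·C_A).
Integrating from C_{A0} to C_A: C_S = (1.32/0.0811)·ln[(1.32+0.0811·1.81)/(1.32+0.0811·0.386)] = 16.28·ln(1.467/1.351) = 1.335 mol·L⁻¹.
Then C_R = (C_{A0}−C_A) − C_S = 1.424 − 1.335 = 0.08926 mol·L⁻¹.

0.0893 mol·L⁻¹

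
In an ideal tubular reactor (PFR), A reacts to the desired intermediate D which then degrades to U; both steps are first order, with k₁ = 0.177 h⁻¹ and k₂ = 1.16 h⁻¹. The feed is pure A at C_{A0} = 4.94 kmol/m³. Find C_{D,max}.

0.537 kmol/m³

At the optimum, C_{D,max}/C_{A0} = (k₁/k₂)^[k₂/(k₂−k₁)].
= (0.177/1.16)^(1.16/(1.16−0.177)) = (0.1526)^(1.180) = 0.1088.
C_{D,max} = 0.1088×4.94 = 0.537 kmol/m³.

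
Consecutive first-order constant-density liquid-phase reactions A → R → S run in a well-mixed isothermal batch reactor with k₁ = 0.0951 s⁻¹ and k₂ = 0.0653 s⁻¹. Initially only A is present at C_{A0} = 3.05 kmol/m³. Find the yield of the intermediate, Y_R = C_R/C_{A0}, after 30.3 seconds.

0.262

Solving the coupled first-order balances gives C_R(t) = [k₁/(k₂−k₁)]·C_{A0}·(e^(−k₁t) − e^(−k₂t)).
e^(−k₁t) = e^(−0.0951×30.3) = e^(−2.882) = 0.05605; e^(−k₂t) = e^(−1.979) = 0.1383.
C_R = 0.0951×3.05/(0.0653−0.0951) × (0.05605−0.1383) = (-9.733)×(-0.08222) = 0.8002 kmol/m³.
Y_R = C_R/C_{A0} = 0.8002/3.05 = 0.262.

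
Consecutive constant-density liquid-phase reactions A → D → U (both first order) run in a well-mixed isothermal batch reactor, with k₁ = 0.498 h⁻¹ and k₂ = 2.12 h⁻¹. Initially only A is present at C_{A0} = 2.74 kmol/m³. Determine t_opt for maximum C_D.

0.893 h

Setting dC_D/dt = 0 gives t_opt = ln(k₂/k₁)/(k₂−k₁).
= ln(2.12/0.498)/(2.12−0.498) = ln(4.257)/1.622 = 1.449/1.622 = 0.893 h.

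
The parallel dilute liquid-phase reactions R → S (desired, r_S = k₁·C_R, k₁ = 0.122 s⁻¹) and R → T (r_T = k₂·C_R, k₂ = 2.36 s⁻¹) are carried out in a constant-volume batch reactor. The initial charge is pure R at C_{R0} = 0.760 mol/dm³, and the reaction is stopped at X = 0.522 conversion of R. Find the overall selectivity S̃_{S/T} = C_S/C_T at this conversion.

C_R = C_{R0}(1−X) = 0.3633 mol/dm³.
Both paths are first order in R, so the instantaneous fraction to S is constant: dC_S/d(−C_R) = k₁/(k₁+k₂) = 0.04915.
C_S = 0.04915·(C_{R0}−C_R) = 0.04915×0.3967 = 0.0195 mol/dm³.
C_T = (C_{R0}−C_R)−C_S = 0.3772 mol/dm³; S̃_{S/T} = 0.01950/0.3772 = 0.0517.

0.0517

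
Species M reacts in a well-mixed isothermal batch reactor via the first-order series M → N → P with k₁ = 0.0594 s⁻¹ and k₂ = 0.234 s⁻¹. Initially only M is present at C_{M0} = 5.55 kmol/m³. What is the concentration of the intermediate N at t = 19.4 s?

0.576 kmol/m³

For first-order series with pure M initially, C_N(t) = k₁C_{M0}/(k₂−k₁)·(e^(−k₁t) − e^(−k₂t)).
e^(−k₁t) = e^(−0.0594×19.4) = e^(−1.152) = 0.3159; e^(−k₂t) = e^(−4.540) = 0.01068.
C_N = 0.0594×5.55/(0.234−0.0594) × (0.3159−0.01068) = 1.888×0.3052 = 0.5763 kmol/m³.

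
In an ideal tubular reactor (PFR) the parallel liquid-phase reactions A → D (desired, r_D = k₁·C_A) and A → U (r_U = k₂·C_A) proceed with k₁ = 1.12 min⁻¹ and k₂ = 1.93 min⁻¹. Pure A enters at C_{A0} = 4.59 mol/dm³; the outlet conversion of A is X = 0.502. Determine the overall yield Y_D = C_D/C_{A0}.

0.184

C_A = C_{A0}(1−X) = 2.286 mol/dm³.
Both paths are first order in A, so the instantaneous fraction to D is constant: dC_D/d(−C_A) = k₁/(k₁+k₂) = 0.3672.
C_D = 0.3672·(C_{A0}−C_A) = 0.3672×2.304 = 0.846 mol/dm³.
Y_D = C_D/C_{A0} = 0.8461/4.59 = 0.184.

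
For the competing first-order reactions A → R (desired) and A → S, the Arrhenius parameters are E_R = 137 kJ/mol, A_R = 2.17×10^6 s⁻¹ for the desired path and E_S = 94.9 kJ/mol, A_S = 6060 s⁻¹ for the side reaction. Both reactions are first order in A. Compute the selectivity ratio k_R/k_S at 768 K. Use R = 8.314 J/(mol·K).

With equal orders, S_{R/S} = k_R/k_S = (A_R/A_S)·exp[(E_S−E_R)/(RT)].
(E_S−E_R)/(RT) = (94.9−137)×10³/(8.314×768) = -42100/6385 = -6.593.
k_R/k_S = (2.17×10^6/6060)·exp(-6.593) = 358.1 × 0.001369 = 0.490.
Since E_R > E_S, raising the temperature improves selectivity toward R.

0.490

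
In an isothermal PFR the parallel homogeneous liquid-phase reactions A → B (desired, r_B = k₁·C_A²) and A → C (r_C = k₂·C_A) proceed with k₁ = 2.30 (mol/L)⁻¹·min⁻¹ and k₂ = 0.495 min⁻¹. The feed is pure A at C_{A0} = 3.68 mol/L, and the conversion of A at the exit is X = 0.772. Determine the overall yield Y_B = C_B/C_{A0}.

0.696

C_A = C_{A0}(1−X) = 0.8390 mol/L.
Along a PFR/batch, dC_C/dC_A = −r_C/(r_B+r_C) = −k₂/(k₂+k₁·C_A).
Integrating from C_{A0} to C_A: C_C = (0.495/2.30)·ln[(0.495+2.30·3.68)/(0.495+2.30·0.839)] = 0.2152·ln(8.959/2.425) = 0.2813 mol/L.
Then C_B = (C_{A0}−C_A) − C_C = 2.841 − 0.2813 = 2.560 mol/L.
Y_B = C_B/C_{A0} = 2.560/3.68 = 0.696.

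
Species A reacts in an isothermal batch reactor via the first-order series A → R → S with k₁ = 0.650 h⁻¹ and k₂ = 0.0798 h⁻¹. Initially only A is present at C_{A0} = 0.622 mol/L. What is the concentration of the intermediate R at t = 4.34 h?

0.459 mol/L

For first-order series with pure A initially, C_R(t) = k₁C_{A0}/(k₂−k₁)·(e^(−k₁t) − e^(−k₂t)).
e^(−k₁t) = e^(−0.650×4.34) = e^(−2.821) = 0.05955; e^(−k₂t) = e^(−0.3463) = 0.7073.
C_R = 0.650×0.622/(0.0798−0.650) × (0.05955−0.7073) = (-0.7090)×(-0.6477) = 0.4593 mol/L.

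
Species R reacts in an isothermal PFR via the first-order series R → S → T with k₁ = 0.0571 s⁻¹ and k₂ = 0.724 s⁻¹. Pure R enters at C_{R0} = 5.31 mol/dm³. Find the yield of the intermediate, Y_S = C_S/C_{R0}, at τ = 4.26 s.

The intermediate concentration in a first-order A→B→C sequence is C_S = k₁C_{R0}(e^(−k₁τ) − e^(−k₂τ))/(k₂−k₁).
e^(−k₁τ) = e^(−0.0571×4.26) = e^(−0.2432) = 0.7841; e^(−k₂τ) = e^(−3.084) = 0.04576.
C_S = 0.0571×5.31/(0.724−0.0571) × (0.7841−0.04576) = 0.4546×0.7383 = 0.3357 mol/dm³.
Y_S = C_S/C_{R0} = 0.3357/5.31 = 0.0632.

0.0632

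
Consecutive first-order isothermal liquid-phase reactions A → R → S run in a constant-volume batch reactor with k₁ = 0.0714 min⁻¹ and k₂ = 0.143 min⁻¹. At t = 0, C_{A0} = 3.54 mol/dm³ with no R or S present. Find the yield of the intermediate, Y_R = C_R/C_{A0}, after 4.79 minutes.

Solving the coupled first-order balances gives C_R(t) = [k₁/(k₂−k₁)]·C_{A0}·(e^(−k₁t) − e^(−k₂t)).
e^(−k₁t) = e^(−0.0714×4.79) = e^(−0.3420) = 0.7103; e^(−k₂t) = e^(−0.6850) = 0.5041.
C_R = 0.0714×3.54/(0.143−0.0714) × (0.7103−0.5041) = 3.530×0.2062 = 0.7280 mol/dm³.
Y_R = C_R/C_{A0} = 0.7280/3.54 = 0.206.

0.206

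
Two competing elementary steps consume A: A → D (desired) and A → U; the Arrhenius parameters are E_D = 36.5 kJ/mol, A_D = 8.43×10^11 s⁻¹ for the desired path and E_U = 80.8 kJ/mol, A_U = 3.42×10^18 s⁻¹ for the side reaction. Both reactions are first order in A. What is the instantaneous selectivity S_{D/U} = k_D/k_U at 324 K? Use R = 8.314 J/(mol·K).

Since both paths have the same order in A, the concentration cancels and S_{D/U} = k_D/k_U = (A_D/A_U)·exp[(E_U−E_D)/(RT)].
(E_U−E_D)/(RT) = (80.8−36.5)×10³/(8.314×324) = 44300/2694 = 16.45.
k_D/k_U = (8.43×10^11/3.42×10^18)·exp(16.45) = 2.465×10^-7 × 1.387×10^7 = 3.42.
Since E_D < E_U, lowering the temperature improves selectivity toward D.

3.42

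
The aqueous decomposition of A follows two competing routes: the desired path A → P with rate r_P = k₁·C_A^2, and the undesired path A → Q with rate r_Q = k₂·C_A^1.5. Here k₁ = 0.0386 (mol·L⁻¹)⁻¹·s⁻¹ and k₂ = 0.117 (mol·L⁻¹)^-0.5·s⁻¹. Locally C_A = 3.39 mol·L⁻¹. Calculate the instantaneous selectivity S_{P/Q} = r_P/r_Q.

S_{P/Q} = r_P/r_Q = (k₁·C_A^2)/(k₂·C_A^1.5) = (k₁/k₂)·C_A^0.5.
= (0.0386×3.390^2) / (0.117×3.390^1.5) = 0.4436/0.7303 = 0.607.

0.607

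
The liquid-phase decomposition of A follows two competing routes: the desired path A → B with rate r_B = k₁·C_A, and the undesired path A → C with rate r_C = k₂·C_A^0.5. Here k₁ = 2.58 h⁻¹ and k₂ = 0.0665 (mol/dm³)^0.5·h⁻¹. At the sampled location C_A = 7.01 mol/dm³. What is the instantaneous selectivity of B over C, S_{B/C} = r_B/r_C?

S_{B/C} = r_B/r_C = (k₁·C_A)/(k₂·C_A^0.5) = (k₁/k₂)·C_A^0.5.
= (2.58×7.010) / (0.0665×7.010^0.5) = 18.09/0.1761 = 103.
Since the desired path is higher order in A, keeping C_A high (PFR or concentrated feed) favours B.

103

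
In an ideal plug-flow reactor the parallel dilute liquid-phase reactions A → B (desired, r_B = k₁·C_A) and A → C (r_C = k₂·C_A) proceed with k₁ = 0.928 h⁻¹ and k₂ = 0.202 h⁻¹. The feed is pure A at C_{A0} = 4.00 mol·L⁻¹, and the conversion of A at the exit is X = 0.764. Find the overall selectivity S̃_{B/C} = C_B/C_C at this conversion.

C_A = C_{A0}(1−X) = 0.9440 mol·L⁻¹.
Both paths are first order in A, so the instantaneous fraction to B is constant: dC_B/d(−C_A) = k₁/(k₁+k₂) = 0.8212.
C_B = 0.8212·(C_{A0}−C_A) = 0.8212×3.056 = 2.51 mol·L⁻¹.
C_C = (C_{A0}−C_A)−C_B = 0.5463 mol·L⁻¹; S̃_{B/C} = 2.510/0.5463 = 4.59.

4.59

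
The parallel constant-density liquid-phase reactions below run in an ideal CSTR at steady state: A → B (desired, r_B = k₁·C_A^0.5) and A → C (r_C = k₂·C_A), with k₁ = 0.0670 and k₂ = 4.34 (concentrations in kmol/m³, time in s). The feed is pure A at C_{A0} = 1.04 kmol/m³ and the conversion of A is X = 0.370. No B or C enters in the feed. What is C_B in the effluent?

0.00720 kmol/m³

Exit C_A = C_{A0}(1−X) = 1.04×0.630 = 0.6552 kmol/m³.
A CSTR operates uniformly at the exit composition, giving r_B = 0.05423 and r_C = 2.844 (each k·C_A^n at C_A = 0.6552).
Fraction of consumed A going to B: r_B/(r_B+r_C) = 0.01872.
C_B = 0.01872·C_{A0}·X = 0.01872×1.04×0.370 = 0.00720 kmol/m³.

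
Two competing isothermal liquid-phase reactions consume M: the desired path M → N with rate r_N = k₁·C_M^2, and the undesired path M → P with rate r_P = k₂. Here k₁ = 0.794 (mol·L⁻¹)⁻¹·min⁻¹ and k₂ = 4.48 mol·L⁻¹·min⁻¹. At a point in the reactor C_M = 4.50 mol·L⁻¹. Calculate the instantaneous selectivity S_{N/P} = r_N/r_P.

S_{N/P} = r_N/r_P = (k₁·C_M^2)/(k₂) = (k₁/k₂)·C_M^2.
= (0.794×4.500^2) / (4.48) = 16.08/4.480 = 3.59.
Since the desired path is higher order in M, keeping C_M high (PFR or concentrated feed) favours N.

3.59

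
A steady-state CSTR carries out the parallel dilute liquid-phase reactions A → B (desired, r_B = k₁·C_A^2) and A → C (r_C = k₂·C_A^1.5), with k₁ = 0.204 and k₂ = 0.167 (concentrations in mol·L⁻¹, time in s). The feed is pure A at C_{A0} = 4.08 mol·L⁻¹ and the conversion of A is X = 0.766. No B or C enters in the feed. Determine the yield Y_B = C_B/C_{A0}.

Exit C_A = C_{A0}(1−X) = 4.08×0.234 = 0.9547 mol·L⁻¹.
A CSTR operates uniformly at the exit composition, giving r_B = 0.1859 and r_C = 0.1558 (each k·C_A^n at C_A = 0.9547).
Fraction of consumed A going to B: r_B/(r_B+r_C) = 0.5441.
C_B = 0.5441·C_{A0}·X = 0.5441×4.08×0.766 = 1.70 mol·L⁻¹; Y_B = C_B/C_{A0} = 0.417.

0.417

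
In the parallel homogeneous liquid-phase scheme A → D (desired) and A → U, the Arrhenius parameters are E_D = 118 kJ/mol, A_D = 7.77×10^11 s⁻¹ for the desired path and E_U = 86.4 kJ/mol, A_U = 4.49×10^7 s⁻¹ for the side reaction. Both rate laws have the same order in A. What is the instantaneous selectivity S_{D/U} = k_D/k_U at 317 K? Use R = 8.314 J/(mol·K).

Since both paths have the same order in A, the concentration cancels and S_{D/U} = k_D/k_U = (A_D/A_U)·exp[(E_U−E_D)/(RT)].
(E_U−E_D)/(RT) = (86.4−118)×10³/(8.314×317) = -31600/2636 = -11.99.
k_D/k_U = (7.77×10^11/4.49×10^7)·exp(-11.99) = 17305 × 6.206×10^-6 = 0.107.

0.107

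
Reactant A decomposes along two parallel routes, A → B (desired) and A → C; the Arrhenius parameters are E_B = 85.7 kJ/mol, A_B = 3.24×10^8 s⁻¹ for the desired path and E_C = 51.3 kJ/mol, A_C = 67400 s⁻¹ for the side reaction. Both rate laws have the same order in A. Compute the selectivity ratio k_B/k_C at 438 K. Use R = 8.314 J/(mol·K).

k_B/k_C = (A_B/A_C)·exp[−(E_B−E_C)/(RT)] = (A_B/A_C)·exp[(E_C−E_B)/(RT)].
(E_C−E_B)/(RT) = (51.3−85.7)×10³/(8.314×438) = -34400/3642 = -9.447.
k_B/k_C = (3.24×10^8/67400)·exp(-9.447) = 4807 × 7.896×10^-5 = 0.380.

0.380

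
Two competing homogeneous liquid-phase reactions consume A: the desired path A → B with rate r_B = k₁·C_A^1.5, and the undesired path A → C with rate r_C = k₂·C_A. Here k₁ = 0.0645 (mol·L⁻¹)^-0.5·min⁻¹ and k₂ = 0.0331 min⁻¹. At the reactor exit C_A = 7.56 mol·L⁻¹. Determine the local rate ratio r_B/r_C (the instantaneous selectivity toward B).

5.36

S_{B/C} = r_B/r_C = (k₁·C_A^1.5)/(k₂·C_A) = (k₁/k₂)·C_A^0.5.
= (0.0645×7.560^1.5) / (0.0331×7.560) = 1.341/0.2502 = 5.36.
Since the desired path is higher order in A, keeping C_A high (PFR or concentrated feed) favours B.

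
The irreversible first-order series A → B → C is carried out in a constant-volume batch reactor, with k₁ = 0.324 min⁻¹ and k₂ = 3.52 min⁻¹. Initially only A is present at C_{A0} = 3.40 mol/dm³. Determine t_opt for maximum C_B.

Setting dC_B/dt = 0 gives t_opt = ln(k₂/k₁)/(k₂−k₁).
= ln(3.52/0.324)/(3.52−0.324) = ln(10.86)/3.196 = 2.385/3.196 = 0.746 min.

0.746 min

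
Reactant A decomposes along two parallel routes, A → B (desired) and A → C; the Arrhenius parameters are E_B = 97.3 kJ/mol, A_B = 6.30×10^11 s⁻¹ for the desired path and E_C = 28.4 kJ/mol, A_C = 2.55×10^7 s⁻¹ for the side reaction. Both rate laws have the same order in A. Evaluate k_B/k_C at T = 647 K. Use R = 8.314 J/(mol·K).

Since both paths have the same order in A, the concentration cancels and S_{B/C} = k_B/k_C = (A_B/A_C)·exp[(E_C−E_B)/(RT)].
(E_C−E_B)/(RT) = (28.4−97.3)×10³/(8.314×647) = -68900/5379 = -12.81.
k_B/k_C = (6.30×10^11/2.55×10^7)·exp(-12.81) = 24706 × 2.737×10^-6 = 0.0676.

0.0676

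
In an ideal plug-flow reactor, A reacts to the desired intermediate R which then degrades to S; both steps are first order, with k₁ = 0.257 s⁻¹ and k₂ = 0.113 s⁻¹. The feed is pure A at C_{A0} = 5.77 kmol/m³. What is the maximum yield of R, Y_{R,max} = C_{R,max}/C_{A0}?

Evaluating C_R at τ_opt = ln(k₂/k₁)/(k₂−k₁) gives C_{R,max}/C_{A0} = (k₁/k₂)^[k₂/(k₂−k₁)].
= (0.257/0.113)^(0.113/(0.113−0.257)) = (2.274)^(-0.7847) = 0.5248.

0.525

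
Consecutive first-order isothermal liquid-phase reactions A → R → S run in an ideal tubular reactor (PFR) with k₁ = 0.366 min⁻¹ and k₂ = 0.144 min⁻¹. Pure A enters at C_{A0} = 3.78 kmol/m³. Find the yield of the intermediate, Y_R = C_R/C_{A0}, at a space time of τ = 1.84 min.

The intermediate concentration in a first-order A→B→C sequence is C_R = k₁C_{A0}(e^(−k₁τ) − e^(−k₂τ))/(k₂−k₁).
e^(−k₁τ) = e^(−0.366×1.84) = e^(−0.6734) = 0.5100; e^(−k₂τ) = e^(−0.2650) = 0.7672.
C_R = 0.366×3.78/(0.144−0.366) × (0.5100−0.7672) = (-6.232)×(-0.2573) = 1.603 kmol/m³.
Y_R = C_R/C_{A0} = 1.603/3.78 = 0.424.

0.424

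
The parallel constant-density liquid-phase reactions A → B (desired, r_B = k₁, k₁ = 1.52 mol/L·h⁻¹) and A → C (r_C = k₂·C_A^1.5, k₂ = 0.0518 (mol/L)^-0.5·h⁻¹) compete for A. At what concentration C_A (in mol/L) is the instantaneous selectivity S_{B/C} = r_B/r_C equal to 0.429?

16.7 mol/L

S_{B/C} = (k₁/k₂)·C_A^-1.5 ⇒ C_A = (S·k₂/k₁)^(1/(-1.5)).
= (0.429×0.0518/1.52)^(-0.6667) = (0.01462)^(-0.6667) = 16.7 mol/L.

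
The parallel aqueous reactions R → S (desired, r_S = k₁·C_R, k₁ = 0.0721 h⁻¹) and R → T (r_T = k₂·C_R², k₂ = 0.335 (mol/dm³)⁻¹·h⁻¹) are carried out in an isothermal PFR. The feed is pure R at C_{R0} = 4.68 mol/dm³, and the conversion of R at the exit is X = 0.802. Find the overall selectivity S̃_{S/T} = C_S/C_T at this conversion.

C_R = C_{R0}(1−X) = 0.9266 mol/dm³.
Along a PFR/batch, dC_S/dC_R = −r_S/(r_S+r_T) = −k₁/(k₁+k₂·C_R).
Integrating from C_{R0} to C_R: C_S = (0.0721/0.335)·ln[(0.0721+0.335·4.68)/(0.0721+0.335·0.927)] = 0.2152·ln(1.640/0.3825) = 0.3133 mol/dm³.
C_T = (C_{R0}−C_R)−C_S = 3.440 mol/dm³; S̃_{S/T} = 0.3133/3.440 = 0.0911.

0.0911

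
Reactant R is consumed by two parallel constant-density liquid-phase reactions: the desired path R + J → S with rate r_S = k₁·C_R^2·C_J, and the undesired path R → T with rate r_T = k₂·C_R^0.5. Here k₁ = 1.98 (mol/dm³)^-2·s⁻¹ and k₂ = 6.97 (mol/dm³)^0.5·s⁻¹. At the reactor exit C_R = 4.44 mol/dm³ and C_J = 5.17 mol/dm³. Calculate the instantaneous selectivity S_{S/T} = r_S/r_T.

13.7

S_{S/T} = r_S/r_T = (k₁·C_R^2·C_J)/(k₂·C_R^0.5) = (k₁/k₂)·C_R^1.5·C_J.
= (1.98×4.440^2×5.170) / (6.97×4.440^0.5) = 201.8/14.69 = 13.7.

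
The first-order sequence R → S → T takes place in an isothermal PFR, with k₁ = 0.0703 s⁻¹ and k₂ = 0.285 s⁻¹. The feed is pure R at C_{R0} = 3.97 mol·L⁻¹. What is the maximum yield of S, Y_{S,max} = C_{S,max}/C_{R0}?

At the optimum, C_{S,max}/C_{R0} = (k₁/k₂)^[k₂/(k₂−k₁)].
= (0.0703/0.285)^(0.285/(0.285−0.0703)) = (0.2467)^(1.327) = 0.1560.

0.156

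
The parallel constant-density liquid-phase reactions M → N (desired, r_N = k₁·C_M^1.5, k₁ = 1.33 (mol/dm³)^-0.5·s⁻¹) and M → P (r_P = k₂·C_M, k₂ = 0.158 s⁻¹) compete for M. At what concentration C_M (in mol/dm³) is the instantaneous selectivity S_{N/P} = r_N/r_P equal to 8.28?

S_{N/P} = (k₁/k₂)·C_M^0.5 ⇒ C_M = (S·k₂/k₁)^(2).
= (8.28×0.158/1.33)^(2) = (0.9836)^(2) = 0.968 mol/dm³.

0.968 mol/dm³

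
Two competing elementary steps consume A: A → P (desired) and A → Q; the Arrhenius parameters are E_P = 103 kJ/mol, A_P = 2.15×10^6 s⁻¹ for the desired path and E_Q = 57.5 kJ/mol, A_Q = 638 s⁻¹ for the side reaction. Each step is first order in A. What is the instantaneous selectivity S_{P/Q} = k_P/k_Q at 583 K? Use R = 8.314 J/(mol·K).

k_P/k_Q = (A_P/A_Q)·exp[−(E_P−E_Q)/(RT)] = (A_P/A_Q)·exp[(E_Q−E_P)/(RT)].
(E_Q−E_P)/(RT) = (57.5−103)×10³/(8.314×583) = -45500/4847 = -9.387.
k_P/k_Q = (2.15×10^6/638)·exp(-9.387) = 3370 × 8.380×10^-5 = 0.282.

0.282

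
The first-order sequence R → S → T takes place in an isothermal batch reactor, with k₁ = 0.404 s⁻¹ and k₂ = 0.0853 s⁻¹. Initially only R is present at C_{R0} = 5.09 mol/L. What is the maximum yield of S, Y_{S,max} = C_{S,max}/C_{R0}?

At the optimum, C_{S,max}/C_{R0} = (k₁/k₂)^[k₂/(k₂−k₁)].
= (0.404/0.0853)^(0.0853/(0.0853−0.404)) = (4.736)^(-0.2676) = 0.6595.

0.660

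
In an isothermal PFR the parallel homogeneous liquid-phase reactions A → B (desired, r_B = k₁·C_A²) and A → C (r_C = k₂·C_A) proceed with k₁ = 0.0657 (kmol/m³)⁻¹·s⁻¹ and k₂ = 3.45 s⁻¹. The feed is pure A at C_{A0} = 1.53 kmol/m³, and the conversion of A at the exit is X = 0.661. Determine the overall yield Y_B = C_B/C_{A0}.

C_A = C_{A0}(1−X) = 0.5187 kmol/m³.
Along a PFR/batch, dC_C/dC_A = −r_C/(r_B+r_C) = −k₂/(k₂+k₁·C_A).
Integrating from C_{A0} to C_A: C_C = (3.45/0.0657)·ln[(3.45+0.0657·1.53)/(3.45+0.0657·0.519)] = 52.51·ln(3.551/3.484) = 0.9920 kmol/m³.
Then C_B = (C_{A0}−C_A) − C_C = 1.011 − 0.9920 = 0.01932 kmol/m³.
Y_B = C_B/C_{A0} = 0.01932/1.53 = 0.0126.

0.0126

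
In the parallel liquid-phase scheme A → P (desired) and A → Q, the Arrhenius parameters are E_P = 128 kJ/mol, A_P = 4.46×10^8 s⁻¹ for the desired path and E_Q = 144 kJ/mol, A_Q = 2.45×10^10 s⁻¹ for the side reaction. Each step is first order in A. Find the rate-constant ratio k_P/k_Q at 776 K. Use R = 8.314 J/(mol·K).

k_P/k_Q = (A_P/A_Q)·exp[−(E_P−E_Q)/(RT)] = (A_P/A_Q)·exp[(E_Q−E_P)/(RT)].
(E_Q−E_P)/(RT) = (144−128)×10³/(8.314×776) = 16000/6452 = 2.480.
k_P/k_Q = (4.46×10^8/2.45×10^10)·exp(2.480) = 0.01820 × 11.94 = 0.217.

0.217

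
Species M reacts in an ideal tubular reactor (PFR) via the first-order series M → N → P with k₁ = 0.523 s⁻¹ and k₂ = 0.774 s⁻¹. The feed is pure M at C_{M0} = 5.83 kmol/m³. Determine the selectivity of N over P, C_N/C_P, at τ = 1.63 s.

1.08

The intermediate concentration in a first-order A→B→C sequence is C_N = k₁C_{M0}(e^(−k₁τ) − e^(−k₂τ))/(k₂−k₁).
e^(−k₁τ) = e^(−0.523×1.63) = e^(−0.8525) = 0.4264; e^(−k₂τ) = e^(−1.262) = 0.2832.
C_N = 0.523×5.83/(0.774−0.523) × (0.4264−0.2832) = 12.15×0.1432 = 1.739 kmol/m³.
C_M = C_{M0}e^(−k₁τ) = 2.486 kmol/m³, so C_P = C_{M0}−C_M−C_N = 1.605 kmol/m³; C_N/C_P = 1.08.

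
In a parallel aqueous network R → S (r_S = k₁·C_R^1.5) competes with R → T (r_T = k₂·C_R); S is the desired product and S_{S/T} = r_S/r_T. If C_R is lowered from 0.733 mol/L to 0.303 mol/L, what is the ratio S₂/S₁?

S_{S/T} = (k₁/k₂)·C_R^0.5, so S₂/S₁ = (C_{R,2}/C_{R,1})^0.5.
= (0.303/0.733)^0.5 = (0.4134)^0.5 = 0.643.

0.643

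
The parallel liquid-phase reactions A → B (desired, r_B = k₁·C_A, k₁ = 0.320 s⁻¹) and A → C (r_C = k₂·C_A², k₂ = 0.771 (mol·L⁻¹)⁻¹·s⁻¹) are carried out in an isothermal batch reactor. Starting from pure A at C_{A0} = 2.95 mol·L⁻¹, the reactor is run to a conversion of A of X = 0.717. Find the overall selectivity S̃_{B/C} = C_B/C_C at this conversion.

C_A = C_{A0}(1−X) = 0.8349 mol·L⁻¹.
Along a PFR/batch, dC_B/dC_A = −r_B/(r_B+r_C) = −k₁/(k₁+k₂·C_A).
Integrating from C_{A0} to C_A: C_B = (0.320/0.771)·ln[(0.320+0.771·2.95)/(0.320+0.771·0.835)] = 0.4150·ln(2.594/0.9637) = 0.4111 mol·L⁻¹.
C_C = (C_{A0}−C_A)−C_B = 1.704 mol·L⁻¹; S̃_{B/C} = 0.4111/1.704 = 0.241.

0.241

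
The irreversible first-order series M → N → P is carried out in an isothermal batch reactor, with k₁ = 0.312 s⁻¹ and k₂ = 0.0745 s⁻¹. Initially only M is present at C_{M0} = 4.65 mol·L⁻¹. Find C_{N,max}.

2.97 mol·L⁻¹

For a first-order series the maximum intermediate yield is C_{N,max}/C_{M0} = (k₁/k₂)^[k₂/(k₂−k₁)].
= (0.312/0.0745)^(0.0745/(0.0745−0.312)) = (4.188)^(-0.3137) = 0.6381.
C_{N,max} = 0.6381×4.65 = 2.97 mol·L⁻¹.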